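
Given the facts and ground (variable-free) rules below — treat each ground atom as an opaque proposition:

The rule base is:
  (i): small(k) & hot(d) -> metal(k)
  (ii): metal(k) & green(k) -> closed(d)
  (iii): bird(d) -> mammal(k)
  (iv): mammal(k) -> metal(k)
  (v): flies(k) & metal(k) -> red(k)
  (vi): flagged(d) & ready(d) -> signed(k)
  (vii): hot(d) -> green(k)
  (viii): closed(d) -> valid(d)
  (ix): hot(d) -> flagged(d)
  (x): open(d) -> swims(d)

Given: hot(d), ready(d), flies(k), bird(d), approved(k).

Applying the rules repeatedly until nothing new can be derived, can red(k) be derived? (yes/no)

yes

[1] (iii) [bird(d) -> mammal(k)]; (vii) [hot(d) -> green(k)]; (ix) [hot(d) -> flagged(d)]. ⇒ new: mammal(k), green(k), flagged(d).
[2] (iv) [mammal(k) -> metal(k)]; (vi) [flagged(d) & ready(d) -> signed(k)]. ⇒ new: metal(k), signed(k).
[3] (ii) [metal(k) & green(k) -> closed(d)]; (v) [flies(k) & metal(k) -> red(k)]. ⇒ new: closed(d), red(k).
[4] (viii) [closed(d) -> valid(d)]. ⇒ new: valid(d).
red(k) appears in round 3, so it is derivable.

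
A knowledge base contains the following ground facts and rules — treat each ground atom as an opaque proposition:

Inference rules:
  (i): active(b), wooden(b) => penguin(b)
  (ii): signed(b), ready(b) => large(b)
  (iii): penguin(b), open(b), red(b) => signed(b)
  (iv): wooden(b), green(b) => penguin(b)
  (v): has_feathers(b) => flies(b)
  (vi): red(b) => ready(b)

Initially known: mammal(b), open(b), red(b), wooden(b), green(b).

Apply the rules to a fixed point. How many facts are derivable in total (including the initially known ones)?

9

Round 1 fires (iv), (vi), giving penguin(b), ready(b).
Round 2 fires (iii), giving signed(b).
Round 3 fires (ii), giving large(b).
Closure: {green(b), large(b), mammal(b), open(b), penguin(b), ready(b), red(b), signed(b), wooden(b)} — 9 facts.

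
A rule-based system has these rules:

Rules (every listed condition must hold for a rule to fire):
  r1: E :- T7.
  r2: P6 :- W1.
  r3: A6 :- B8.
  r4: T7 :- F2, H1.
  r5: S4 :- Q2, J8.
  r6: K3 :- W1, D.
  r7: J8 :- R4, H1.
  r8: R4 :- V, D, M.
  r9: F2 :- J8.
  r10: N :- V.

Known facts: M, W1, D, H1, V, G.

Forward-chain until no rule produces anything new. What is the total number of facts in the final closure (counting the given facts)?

14

Round 1: r2 [P6 :- W1.]; r6 [K3 :- W1, D.]; r8 [R4 :- V, D, M.]; r10 [N :- V.]. Adds P6, K3, R4, N.
Round 2: r7 [J8 :- R4, H1.]. Adds J8.
Round 3: r9 [F2 :- J8.]. Adds F2.
Round 4: r4 [T7 :- F2, H1.]. Adds T7.
Round 5: r1 [E :- T7.]. Adds E.
Closure: {D, E, F2, G, H1, J8, K3, M, N, P6, R4, T7, V, W1} — 14 facts.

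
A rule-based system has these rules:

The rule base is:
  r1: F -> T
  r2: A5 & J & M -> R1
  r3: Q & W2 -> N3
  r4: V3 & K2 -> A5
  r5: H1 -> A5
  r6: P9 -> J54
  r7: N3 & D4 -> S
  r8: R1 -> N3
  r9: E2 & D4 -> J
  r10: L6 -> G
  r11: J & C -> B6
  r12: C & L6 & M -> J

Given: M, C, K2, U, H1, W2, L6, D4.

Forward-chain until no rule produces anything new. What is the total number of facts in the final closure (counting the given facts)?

15

Round 1: r5 [H1 -> A5]; r10 [L6 -> G]; r12 [C & L6 & M -> J]. New: A5, G, J.
Round 2: r2 [A5 & J & M -> R1]; r11 [J & C -> B6]. New: R1, B6.
Round 3: r8 [R1 -> N3]. New: N3.
Round 4: r7 [N3 & D4 -> S]. New: S.
Closure: {A5, B6, C, D4, G, H1, J, K2, L6, M, N3, R1, S, U, W2} — 15 facts.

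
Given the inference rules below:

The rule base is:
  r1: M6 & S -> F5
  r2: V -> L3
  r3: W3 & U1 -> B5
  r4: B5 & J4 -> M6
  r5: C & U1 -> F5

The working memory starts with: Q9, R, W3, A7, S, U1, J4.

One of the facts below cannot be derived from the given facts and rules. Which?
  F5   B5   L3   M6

L3

Round 1 fires r3, giving B5.
Round 2 fires r4, giving M6.
Round 3 fires r1, giving F5.
Derived: B5 (round 1), M6 (round 2), F5 (round 3). L3 never appears in any round.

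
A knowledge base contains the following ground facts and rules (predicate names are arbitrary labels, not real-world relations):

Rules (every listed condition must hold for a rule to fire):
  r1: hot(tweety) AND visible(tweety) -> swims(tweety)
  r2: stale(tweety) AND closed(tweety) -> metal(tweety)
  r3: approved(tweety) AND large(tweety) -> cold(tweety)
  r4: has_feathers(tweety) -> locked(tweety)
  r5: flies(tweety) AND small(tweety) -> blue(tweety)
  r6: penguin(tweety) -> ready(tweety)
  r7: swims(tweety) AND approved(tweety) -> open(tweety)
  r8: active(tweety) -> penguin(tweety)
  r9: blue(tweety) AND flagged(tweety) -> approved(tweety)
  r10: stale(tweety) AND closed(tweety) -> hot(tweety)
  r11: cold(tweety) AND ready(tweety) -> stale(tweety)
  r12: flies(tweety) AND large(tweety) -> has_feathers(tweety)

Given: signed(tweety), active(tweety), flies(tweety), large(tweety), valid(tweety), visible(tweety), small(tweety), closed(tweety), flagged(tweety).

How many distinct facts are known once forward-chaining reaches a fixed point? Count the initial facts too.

21

[1] r5 [flies(tweety) AND small(tweety) -> blue(tweety)]; r8 [active(tweety) -> penguin(tweety)]; r12 [flies(tweety) AND large(tweety) -> has_feathers(tweety)]. ⇒ new: blue(tweety), penguin(tweety), has_feathers(tweety).
[2] r4 [has_feathers(tweety) -> locked(tweety)]; r6 [penguin(tweety) -> ready(tweety)]; r9 [blue(tweety) AND flagged(tweety) -> approved(tweety)]. ⇒ new: locked(tweety), ready(tweety), approved(tweety).
[3] r3 [approved(tweety) AND large(tweety) -> cold(tweety)]. ⇒ new: cold(tweety).
[4] r11 [cold(tweety) AND ready(tweety) -> stale(tweety)]. ⇒ new: stale(tweety).
[5] r2 [stale(tweety) AND closed(tweety) -> metal(tweety)]; r10 [stale(tweety) AND closed(tweety) -> hot(tweety)]. ⇒ new: metal(tweety), hot(tweety).
[6] r1 [hot(tweety) AND visible(tweety) -> swims(tweety)]. ⇒ new: swims(tweety).
[7] r7 [swims(tweety) AND approved(tweety) -> open(tweety)]. ⇒ new: open(tweety).
Closure: {active(tweety), approved(tweety), blue(tweety), closed(tweety), cold(tweety), flagged(tweety), flies(tweety), has_feathers(tweety), hot(tweety), large(tweety), locked(tweety), metal(tweety), open(tweety), penguin(tweety), ready(tweety), signed(tweety), small(tweety), stale(tweety), swims(tweety), valid(tweety), visible(tweety)} — 21 facts.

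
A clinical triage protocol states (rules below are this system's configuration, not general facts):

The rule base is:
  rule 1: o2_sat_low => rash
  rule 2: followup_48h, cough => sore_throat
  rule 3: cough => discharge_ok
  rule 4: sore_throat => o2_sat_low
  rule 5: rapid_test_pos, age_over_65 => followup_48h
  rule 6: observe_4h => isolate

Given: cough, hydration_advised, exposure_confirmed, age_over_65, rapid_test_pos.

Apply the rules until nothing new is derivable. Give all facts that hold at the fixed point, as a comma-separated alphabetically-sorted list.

age_over_65, cough, discharge_ok, exposure_confirmed, followup_48h, hydration_advised, o2_sat_low, rapid_test_pos, rash, sore_throat

Round 1 fires rule 3, rule 5, giving discharge_ok, followup_48h.
Round 2 fires rule 2, giving sore_throat.
Round 3 fires rule 4, giving o2_sat_low.
Round 4 fires rule 1, giving rash.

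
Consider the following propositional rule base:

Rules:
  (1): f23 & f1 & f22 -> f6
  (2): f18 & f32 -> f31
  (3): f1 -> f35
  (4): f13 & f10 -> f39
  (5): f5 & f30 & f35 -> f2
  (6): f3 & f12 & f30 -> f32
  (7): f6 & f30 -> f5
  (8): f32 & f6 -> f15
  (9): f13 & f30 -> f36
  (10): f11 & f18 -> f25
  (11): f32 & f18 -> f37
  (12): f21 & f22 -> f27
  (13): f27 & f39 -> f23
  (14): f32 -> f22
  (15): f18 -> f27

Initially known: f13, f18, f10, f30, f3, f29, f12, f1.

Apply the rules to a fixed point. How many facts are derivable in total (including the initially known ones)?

Round 1 fires (3), (4), (6), (9), (15), giving f35, f39, f32, f36, f27.
Round 2 fires (2), (11), (13), (14), giving f31, f37, f23, f22.
Round 3 fires (1), giving f6.
Round 4 fires (7), (8), giving f5, f15.
Round 5 fires (5), giving f2.
Closure: {f1, f10, f12, f13, f15, f18, f2, f22, f23, f27, f29, f3, f30, f31, f32, f35, f36, f37, f39, f5, f6} — 21 facts.

21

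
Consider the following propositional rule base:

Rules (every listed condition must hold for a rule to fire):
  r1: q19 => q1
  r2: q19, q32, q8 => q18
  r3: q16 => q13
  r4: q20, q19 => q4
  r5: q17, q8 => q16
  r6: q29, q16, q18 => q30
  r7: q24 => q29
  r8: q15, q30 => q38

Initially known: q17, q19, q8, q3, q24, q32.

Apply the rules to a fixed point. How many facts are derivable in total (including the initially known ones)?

12

Round 1: r1 [q19 => q1]; r2 [q19, q32, q8 => q18]; r5 [q17, q8 => q16]; r7 [q24 => q29]. New: q1, q18, q16, q29.
Round 2: r3 [q16 => q13]; r6 [q29, q16, q18 => q30]. New: q13, q30.
Closure: {q1, q13, q16, q17, q18, q19, q24, q29, q3, q30, q32, q8} — 12 facts.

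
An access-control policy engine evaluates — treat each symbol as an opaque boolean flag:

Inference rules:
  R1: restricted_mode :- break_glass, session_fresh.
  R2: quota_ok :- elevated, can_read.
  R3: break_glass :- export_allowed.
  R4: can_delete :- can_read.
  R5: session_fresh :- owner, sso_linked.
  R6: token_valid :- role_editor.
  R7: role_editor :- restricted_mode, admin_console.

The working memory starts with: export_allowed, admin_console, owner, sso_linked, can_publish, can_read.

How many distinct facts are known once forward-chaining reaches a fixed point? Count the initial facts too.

Round 1 — R3, R4, R5, derive break_glass, can_delete, session_fresh.
Round 2 — R1, derive restricted_mode.
Round 3 — R7, derive role_editor.
Round 4 — R6, derive token_valid.
Closure: {admin_console, break_glass, can_delete, can_publish, can_read, export_allowed, owner, restricted_mode, role_editor, session_fresh, sso_linked, token_valid} — 12 facts.

12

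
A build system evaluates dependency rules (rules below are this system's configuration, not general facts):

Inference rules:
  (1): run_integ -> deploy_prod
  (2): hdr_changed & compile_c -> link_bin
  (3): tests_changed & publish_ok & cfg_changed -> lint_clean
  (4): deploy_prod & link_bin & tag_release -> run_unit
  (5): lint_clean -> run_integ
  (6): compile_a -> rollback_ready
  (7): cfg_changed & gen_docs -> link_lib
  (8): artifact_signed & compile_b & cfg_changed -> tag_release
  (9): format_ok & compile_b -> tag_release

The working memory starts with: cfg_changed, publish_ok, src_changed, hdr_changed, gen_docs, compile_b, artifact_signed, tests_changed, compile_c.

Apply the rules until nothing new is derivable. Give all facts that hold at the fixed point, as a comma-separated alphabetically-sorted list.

Round 1 — (2), (3), (7), (8), derive link_bin, lint_clean, link_lib, tag_release.
Round 2 — (5), derive run_integ.
Round 3 — (1), derive deploy_prod.
Round 4 — (4), derive run_unit.

artifact_signed, cfg_changed, compile_b, compile_c, deploy_prod, gen_docs, hdr_changed, link_bin, link_lib, lint_clean, publish_ok, run_integ, run_unit, src_changed, tag_release, tests_changed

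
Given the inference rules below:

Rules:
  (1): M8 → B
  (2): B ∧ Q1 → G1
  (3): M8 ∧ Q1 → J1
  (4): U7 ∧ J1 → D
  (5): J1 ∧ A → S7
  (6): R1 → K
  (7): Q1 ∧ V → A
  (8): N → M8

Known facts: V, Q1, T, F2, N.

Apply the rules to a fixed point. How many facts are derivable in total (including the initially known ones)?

11

[1] (7) [Q1 ∧ V → A]; (8) [N → M8]. ⇒ new: A, M8.
[2] (1) [M8 → B]; (3) [M8 ∧ Q1 → J1]. ⇒ new: B, J1.
[3] (2) [B ∧ Q1 → G1]; (5) [J1 ∧ A → S7]. ⇒ new: G1, S7.
Closure: {A, B, F2, G1, J1, M8, N, Q1, S7, T, V} — 11 facts.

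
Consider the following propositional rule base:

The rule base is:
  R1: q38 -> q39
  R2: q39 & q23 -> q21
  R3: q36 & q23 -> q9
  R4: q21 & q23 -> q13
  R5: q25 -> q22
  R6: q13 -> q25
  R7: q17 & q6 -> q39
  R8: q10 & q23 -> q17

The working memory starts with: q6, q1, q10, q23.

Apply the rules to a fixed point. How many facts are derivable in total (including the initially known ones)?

10

Round 1: R8 [q10 & q23 -> q17]. Adds q17.
Round 2: R7 [q17 & q6 -> q39]. Adds q39.
Round 3: R2 [q39 & q23 -> q21]. Adds q21.
Round 4: R4 [q21 & q23 -> q13]. Adds q13.
Round 5: R6 [q13 -> q25]. Adds q25.
Round 6: R5 [q25 -> q22]. Adds q22.
Closure: {q1, q10, q13, q17, q21, q22, q23, q25, q39, q6} — 10 facts.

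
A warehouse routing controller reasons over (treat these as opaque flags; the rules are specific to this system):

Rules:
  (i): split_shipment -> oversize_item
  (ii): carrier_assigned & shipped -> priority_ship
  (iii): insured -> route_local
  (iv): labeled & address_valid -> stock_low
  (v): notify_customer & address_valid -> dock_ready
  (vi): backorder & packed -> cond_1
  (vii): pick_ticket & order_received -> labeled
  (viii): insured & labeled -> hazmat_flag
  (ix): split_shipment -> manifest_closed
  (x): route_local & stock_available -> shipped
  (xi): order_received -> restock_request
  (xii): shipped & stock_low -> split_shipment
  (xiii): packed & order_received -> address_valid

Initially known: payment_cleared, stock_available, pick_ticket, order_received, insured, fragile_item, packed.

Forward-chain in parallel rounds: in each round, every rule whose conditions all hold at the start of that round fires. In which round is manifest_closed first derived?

Round 1: (iii) [insured -> route_local]; (vii) [pick_ticket & order_received -> labeled]; (xi) [order_received -> restock_request]; (xiii) [packed & order_received -> address_valid]. New: route_local, labeled, restock_request, address_valid.
Round 2: (iv) [labeled & address_valid -> stock_low]; (viii) [insured & labeled -> hazmat_flag]; (x) [route_local & stock_available -> shipped]. New: stock_low, hazmat_flag, shipped.
Round 3: (xii) [shipped & stock_low -> split_shipment]. New: split_shipment.
Round 4: (i) [split_shipment -> oversize_item]; (ix) [split_shipment -> manifest_closed]. New: oversize_item, manifest_closed.
manifest_closed first appears in round 4.

4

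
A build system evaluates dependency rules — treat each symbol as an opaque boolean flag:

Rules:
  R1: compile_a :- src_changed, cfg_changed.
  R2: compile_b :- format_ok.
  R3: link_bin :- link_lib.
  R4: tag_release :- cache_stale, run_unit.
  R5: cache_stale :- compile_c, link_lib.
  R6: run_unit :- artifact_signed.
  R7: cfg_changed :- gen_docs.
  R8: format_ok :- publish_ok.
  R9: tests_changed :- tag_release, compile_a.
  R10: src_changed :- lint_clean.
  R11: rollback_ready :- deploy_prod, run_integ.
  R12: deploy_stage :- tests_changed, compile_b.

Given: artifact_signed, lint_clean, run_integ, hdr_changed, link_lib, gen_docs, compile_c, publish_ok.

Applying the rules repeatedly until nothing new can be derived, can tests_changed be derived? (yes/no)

yes

[1] R3 [link_bin :- link_lib.]; R5 [cache_stale :- compile_c, link_lib.]; R6 [run_unit :- artifact_signed.]; R7 [cfg_changed :- gen_docs.]; R8 [format_ok :- publish_ok.]; R10 [src_changed :- lint_clean.]. ⇒ new: link_bin, cache_stale, run_unit, cfg_changed, format_ok, src_changed.
[2] R1 [compile_a :- src_changed, cfg_changed.]; R2 [compile_b :- format_ok.]; R4 [tag_release :- cache_stale, run_unit.]. ⇒ new: compile_a, compile_b, tag_release.
[3] R9 [tests_changed :- tag_release, compile_a.]. ⇒ new: tests_changed.
[4] R12 [deploy_stage :- tests_changed, compile_b.]. ⇒ new: deploy_stage.
tests_changed appears in round 3, so it is derivable.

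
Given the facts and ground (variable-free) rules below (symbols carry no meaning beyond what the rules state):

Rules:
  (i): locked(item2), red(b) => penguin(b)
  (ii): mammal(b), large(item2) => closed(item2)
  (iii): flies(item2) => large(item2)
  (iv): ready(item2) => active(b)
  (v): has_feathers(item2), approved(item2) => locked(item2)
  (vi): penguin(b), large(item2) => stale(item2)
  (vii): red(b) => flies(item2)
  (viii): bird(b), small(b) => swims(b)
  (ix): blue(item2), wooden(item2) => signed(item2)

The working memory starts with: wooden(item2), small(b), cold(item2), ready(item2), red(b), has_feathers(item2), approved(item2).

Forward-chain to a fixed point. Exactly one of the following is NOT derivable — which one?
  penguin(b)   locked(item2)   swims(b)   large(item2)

swims(b)

Round 1: (iv) [ready(item2) => active(b)]; (v) [has_feathers(item2), approved(item2) => locked(item2)]; (vii) [red(b) => flies(item2)]. New: active(b), locked(item2), flies(item2).
Round 2: (i) [locked(item2), red(b) => penguin(b)]; (iii) [flies(item2) => large(item2)]. New: penguin(b), large(item2).
Round 3: (vi) [penguin(b), large(item2) => stale(item2)]. New: stale(item2).
Derived: large(item2) (round 2), locked(item2) (round 1), penguin(b) (round 2). swims(b) never appears in any round.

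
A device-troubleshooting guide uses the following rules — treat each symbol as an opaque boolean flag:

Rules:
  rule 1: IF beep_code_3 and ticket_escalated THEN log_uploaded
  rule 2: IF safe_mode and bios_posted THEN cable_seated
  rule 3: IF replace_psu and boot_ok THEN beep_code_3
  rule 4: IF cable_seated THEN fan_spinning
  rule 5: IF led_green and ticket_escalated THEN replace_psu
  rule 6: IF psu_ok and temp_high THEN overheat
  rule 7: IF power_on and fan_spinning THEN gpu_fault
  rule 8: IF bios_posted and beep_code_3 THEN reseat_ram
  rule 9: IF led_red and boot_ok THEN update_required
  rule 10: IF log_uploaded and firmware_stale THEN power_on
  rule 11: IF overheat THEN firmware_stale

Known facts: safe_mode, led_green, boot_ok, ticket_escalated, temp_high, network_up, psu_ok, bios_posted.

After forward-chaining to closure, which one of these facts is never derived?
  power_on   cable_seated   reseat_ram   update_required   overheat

Round 1 fires rule 2, rule 5, rule 6, giving cable_seated, replace_psu, overheat.
Round 2 fires rule 3, rule 4, rule 11, giving beep_code_3, fan_spinning, firmware_stale.
Round 3 fires rule 1, rule 8, giving log_uploaded, reseat_ram.
Round 4 fires rule 10, giving power_on.
Round 5 fires rule 7, giving gpu_fault.
Derived: reseat_ram (round 3), power_on (round 4), cable_seated (round 1), overheat (round 1). update_required never appears in any round.

update_required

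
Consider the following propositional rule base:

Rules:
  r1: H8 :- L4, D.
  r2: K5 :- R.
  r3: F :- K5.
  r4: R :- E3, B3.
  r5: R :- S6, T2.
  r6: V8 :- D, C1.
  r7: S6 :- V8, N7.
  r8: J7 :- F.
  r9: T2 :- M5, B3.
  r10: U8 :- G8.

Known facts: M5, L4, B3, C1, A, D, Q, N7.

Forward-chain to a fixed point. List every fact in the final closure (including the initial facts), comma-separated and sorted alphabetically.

[1] r1 [H8 :- L4, D.]; r6 [V8 :- D, C1.]; r9 [T2 :- M5, B3.]. ⇒ new: H8, V8, T2.
[2] r7 [S6 :- V8, N7.]. ⇒ new: S6.
[3] r5 [R :- S6, T2.]. ⇒ new: R.
[4] r2 [K5 :- R.]. ⇒ new: K5.
[5] r3 [F :- K5.]. ⇒ new: F.
[6] r8 [J7 :- F.]. ⇒ new: J7.

A, B3, C1, D, F, H8, J7, K5, L4, M5, N7, Q, R, S6, T2, V8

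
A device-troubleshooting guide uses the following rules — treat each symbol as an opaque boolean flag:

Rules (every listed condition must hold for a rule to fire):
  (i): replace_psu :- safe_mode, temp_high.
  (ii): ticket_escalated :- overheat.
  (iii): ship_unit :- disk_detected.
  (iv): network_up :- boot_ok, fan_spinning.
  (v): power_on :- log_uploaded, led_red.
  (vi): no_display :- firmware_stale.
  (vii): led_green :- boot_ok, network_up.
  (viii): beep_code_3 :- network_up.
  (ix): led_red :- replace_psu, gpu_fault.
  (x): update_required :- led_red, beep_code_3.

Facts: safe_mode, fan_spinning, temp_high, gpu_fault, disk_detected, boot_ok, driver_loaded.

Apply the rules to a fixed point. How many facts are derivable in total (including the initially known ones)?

Round 1: (i) [replace_psu :- safe_mode, temp_high.]; (iii) [ship_unit :- disk_detected.]; (iv) [network_up :- boot_ok, fan_spinning.]. Adds replace_psu, ship_unit, network_up.
Round 2: (vii) [led_green :- boot_ok, network_up.]; (viii) [beep_code_3 :- network_up.]; (ix) [led_red :- replace_psu, gpu_fault.]. Adds led_green, beep_code_3, led_red.
Round 3: (x) [update_required :- led_red, beep_code_3.]. Adds update_required.
Closure: {beep_code_3, boot_ok, disk_detected, driver_loaded, fan_spinning, gpu_fault, led_green, led_red, network_up, replace_psu, safe_mode, ship_unit, temp_high, update_required} — 14 facts.

14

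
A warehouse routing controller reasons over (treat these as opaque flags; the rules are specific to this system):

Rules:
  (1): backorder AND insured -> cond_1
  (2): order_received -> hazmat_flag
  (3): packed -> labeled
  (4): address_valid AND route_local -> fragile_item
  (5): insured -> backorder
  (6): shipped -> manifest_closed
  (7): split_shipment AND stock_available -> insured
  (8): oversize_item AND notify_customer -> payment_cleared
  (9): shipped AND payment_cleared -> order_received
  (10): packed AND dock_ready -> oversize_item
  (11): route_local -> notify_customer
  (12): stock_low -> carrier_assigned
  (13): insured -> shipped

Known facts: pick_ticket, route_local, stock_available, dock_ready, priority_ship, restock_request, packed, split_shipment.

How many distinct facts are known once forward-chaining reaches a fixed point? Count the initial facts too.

Round 1 fires (3), (7), (10), (11), giving labeled, insured, oversize_item, notify_customer.
Round 2 fires (5), (8), (13), giving backorder, payment_cleared, shipped.
Round 3 fires (1), (6), (9), giving cond_1, manifest_closed, order_received.
Round 4 fires (2), giving hazmat_flag.
Closure: {backorder, cond_1, dock_ready, hazmat_flag, insured, labeled, manifest_closed, notify_customer, order_received, oversize_item, packed, payment_cleared, pick_ticket, priority_ship, restock_request, route_local, shipped, split_shipment, stock_available} — 19 facts.

19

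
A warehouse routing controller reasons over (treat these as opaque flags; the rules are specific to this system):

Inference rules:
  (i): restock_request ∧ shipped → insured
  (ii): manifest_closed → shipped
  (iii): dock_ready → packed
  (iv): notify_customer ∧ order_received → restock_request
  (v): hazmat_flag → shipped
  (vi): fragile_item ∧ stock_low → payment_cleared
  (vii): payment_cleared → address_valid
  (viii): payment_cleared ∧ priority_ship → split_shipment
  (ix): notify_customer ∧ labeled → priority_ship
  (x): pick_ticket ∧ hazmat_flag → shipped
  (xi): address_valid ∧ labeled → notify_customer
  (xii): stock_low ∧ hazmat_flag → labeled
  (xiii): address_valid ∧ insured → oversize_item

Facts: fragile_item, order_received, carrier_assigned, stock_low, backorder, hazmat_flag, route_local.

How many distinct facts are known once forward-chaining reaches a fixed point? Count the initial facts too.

Round 1 fires (v), (vi), (xii), giving shipped, payment_cleared, labeled.
Round 2 fires (vii), giving address_valid.
Round 3 fires (xi), giving notify_customer.
Round 4 fires (iv), (ix), giving restock_request, priority_ship.
Round 5 fires (i), (viii), giving insured, split_shipment.
Round 6 fires (xiii), giving oversize_item.
Closure: {address_valid, backorder, carrier_assigned, fragile_item, hazmat_flag, insured, labeled, notify_customer, order_received, oversize_item, payment_cleared, priority_ship, restock_request, route_local, shipped, split_shipment, stock_low} — 17 facts.

17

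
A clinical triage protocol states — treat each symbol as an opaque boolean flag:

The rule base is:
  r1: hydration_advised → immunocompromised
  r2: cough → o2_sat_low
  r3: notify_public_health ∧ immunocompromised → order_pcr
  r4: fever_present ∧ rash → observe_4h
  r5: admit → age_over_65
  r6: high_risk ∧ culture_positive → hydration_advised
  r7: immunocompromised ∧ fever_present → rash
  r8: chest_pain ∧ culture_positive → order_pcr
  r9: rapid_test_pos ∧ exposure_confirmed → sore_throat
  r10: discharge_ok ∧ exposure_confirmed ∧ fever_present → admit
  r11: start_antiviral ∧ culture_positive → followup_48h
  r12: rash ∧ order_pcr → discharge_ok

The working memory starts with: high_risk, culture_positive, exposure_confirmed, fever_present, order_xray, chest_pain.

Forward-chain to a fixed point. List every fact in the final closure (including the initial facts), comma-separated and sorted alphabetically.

Round 1 — r6, r8, derive hydration_advised, order_pcr.
Round 2 — r1, derive immunocompromised.
Round 3 — r7, derive rash.
Round 4 — r4, r12, derive observe_4h, discharge_ok.
Round 5 — r10, derive admit.
Round 6 — r5, derive age_over_65.

admit, age_over_65, chest_pain, culture_positive, discharge_ok, exposure_confirmed, fever_present, high_risk, hydration_advised, immunocompromised, observe_4h, order_pcr, order_xray, rash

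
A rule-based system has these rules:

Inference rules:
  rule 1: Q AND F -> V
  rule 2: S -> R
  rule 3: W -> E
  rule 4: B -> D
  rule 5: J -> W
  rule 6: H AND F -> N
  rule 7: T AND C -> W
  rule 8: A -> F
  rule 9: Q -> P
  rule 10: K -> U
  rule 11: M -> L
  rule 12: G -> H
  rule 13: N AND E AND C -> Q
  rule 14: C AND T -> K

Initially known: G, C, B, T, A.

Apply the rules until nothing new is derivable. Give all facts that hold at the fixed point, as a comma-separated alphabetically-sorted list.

A, B, C, D, E, F, G, H, K, N, P, Q, T, U, V, W

Round 1: rule 4 [B -> D]; rule 7 [T AND C -> W]; rule 8 [A -> F]; rule 12 [G -> H]; rule 14 [C AND T -> K]. Adds D, W, F, H, K.
Round 2: rule 3 [W -> E]; rule 6 [H AND F -> N]; rule 10 [K -> U]. Adds E, N, U.
Round 3: rule 13 [N AND E AND C -> Q]. Adds Q.
Round 4: rule 1 [Q AND F -> V]; rule 9 [Q -> P]. Adds V, P.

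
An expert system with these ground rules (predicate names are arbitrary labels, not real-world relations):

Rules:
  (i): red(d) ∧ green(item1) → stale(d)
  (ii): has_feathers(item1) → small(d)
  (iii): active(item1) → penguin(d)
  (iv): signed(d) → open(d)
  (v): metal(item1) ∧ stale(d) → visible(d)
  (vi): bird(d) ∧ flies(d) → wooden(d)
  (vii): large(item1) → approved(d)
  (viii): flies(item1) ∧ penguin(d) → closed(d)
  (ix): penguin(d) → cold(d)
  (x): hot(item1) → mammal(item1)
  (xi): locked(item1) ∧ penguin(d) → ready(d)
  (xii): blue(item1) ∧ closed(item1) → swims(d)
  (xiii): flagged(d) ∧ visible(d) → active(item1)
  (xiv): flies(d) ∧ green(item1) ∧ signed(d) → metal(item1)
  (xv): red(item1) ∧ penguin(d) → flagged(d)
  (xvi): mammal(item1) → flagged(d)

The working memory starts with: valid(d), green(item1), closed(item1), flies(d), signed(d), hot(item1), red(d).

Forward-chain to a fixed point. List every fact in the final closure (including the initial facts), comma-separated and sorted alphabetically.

active(item1), closed(item1), cold(d), flagged(d), flies(d), green(item1), hot(item1), mammal(item1), metal(item1), open(d), penguin(d), red(d), signed(d), stale(d), valid(d), visible(d)

Round 1: (i) [red(d) ∧ green(item1) → stale(d)]; (iv) [signed(d) → open(d)]; (x) [hot(item1) → mammal(item1)]; (xiv) [flies(d) ∧ green(item1) ∧ signed(d) → metal(item1)]. Adds stale(d), open(d), mammal(item1), metal(item1).
Round 2: (v) [metal(item1) ∧ stale(d) → visible(d)]; (xvi) [mammal(item1) → flagged(d)]. Adds visible(d), flagged(d).
Round 3: (xiii) [flagged(d) ∧ visible(d) → active(item1)]. Adds active(item1).
Round 4: (iii) [active(item1) → penguin(d)]. Adds penguin(d).
Round 5: (ix) [penguin(d) → cold(d)]. Adds cold(d).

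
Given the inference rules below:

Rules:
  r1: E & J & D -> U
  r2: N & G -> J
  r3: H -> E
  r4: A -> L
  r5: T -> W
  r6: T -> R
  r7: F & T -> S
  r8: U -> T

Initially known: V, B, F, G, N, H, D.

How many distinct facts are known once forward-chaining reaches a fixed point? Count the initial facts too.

Round 1 — r2, r3, derive J, E.
Round 2 — r1, derive U.
Round 3 — r8, derive T.
Round 4 — r5, r6, r7, derive W, R, S.
Closure: {B, D, E, F, G, H, J, N, R, S, T, U, V, W} — 14 facts.

14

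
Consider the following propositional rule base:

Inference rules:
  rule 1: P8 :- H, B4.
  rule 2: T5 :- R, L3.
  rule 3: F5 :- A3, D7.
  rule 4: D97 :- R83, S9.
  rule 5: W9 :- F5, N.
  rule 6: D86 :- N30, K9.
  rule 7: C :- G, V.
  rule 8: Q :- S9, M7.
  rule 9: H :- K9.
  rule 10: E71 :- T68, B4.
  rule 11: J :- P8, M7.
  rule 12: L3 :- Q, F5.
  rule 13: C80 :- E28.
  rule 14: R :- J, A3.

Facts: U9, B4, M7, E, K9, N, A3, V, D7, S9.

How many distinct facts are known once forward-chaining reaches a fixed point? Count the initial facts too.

19

Round 1 fires rule 3, rule 8, rule 9, giving F5, Q, H.
Round 2 fires rule 1, rule 5, rule 12, giving P8, W9, L3.
Round 3 fires rule 11, giving J.
Round 4 fires rule 14, giving R.
Round 5 fires rule 2, giving T5.
Closure: {A3, B4, D7, E, F5, H, J, K9, L3, M7, N, P8, Q, R, S9, T5, U9, V, W9} — 19 facts.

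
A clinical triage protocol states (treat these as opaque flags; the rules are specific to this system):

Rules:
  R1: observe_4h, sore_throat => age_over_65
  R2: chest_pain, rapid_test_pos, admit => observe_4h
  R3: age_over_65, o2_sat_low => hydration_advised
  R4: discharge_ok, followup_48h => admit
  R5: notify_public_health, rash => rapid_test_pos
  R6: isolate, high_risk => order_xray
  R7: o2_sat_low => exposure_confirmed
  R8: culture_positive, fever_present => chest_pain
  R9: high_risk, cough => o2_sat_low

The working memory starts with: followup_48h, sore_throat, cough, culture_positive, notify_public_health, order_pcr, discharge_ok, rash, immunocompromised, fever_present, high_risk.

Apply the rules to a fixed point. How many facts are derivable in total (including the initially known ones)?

Round 1 fires R4, R5, R8, R9, giving admit, rapid_test_pos, chest_pain, o2_sat_low.
Round 2 fires R2, R7, giving observe_4h, exposure_confirmed.
Round 3 fires R1, giving age_over_65.
Round 4 fires R3, giving hydration_advised.
Closure: {admit, age_over_65, chest_pain, cough, culture_positive, discharge_ok, exposure_confirmed, fever_present, followup_48h, high_risk, hydration_advised, immunocompromised, notify_public_health, o2_sat_low, observe_4h, order_pcr, rapid_test_pos, rash, sore_throat} — 19 facts.

19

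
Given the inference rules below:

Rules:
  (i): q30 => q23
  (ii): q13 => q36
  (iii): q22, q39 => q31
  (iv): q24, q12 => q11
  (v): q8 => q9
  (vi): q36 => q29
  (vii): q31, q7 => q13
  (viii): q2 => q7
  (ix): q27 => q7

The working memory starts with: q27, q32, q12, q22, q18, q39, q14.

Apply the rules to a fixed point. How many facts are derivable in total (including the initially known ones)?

12

[1] (iii) [q22, q39 => q31]; (ix) [q27 => q7]. ⇒ new: q31, q7.
[2] (vii) [q31, q7 => q13]. ⇒ new: q13.
[3] (ii) [q13 => q36]. ⇒ new: q36.
[4] (vi) [q36 => q29]. ⇒ new: q29.
Closure: {q12, q13, q14, q18, q22, q27, q29, q31, q32, q36, q39, q7} — 12 facts.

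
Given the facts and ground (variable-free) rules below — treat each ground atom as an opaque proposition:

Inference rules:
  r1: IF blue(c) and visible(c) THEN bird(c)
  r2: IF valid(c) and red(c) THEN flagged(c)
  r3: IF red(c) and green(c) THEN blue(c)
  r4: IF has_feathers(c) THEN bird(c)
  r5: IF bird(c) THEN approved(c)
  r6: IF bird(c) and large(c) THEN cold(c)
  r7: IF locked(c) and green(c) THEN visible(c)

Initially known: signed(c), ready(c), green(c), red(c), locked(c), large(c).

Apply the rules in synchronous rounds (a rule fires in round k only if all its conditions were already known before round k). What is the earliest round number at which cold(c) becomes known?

Round 1: r3 [IF red(c) and green(c) THEN blue(c)]; r7 [IF locked(c) and green(c) THEN visible(c)]. New: blue(c), visible(c).
Round 2: r1 [IF blue(c) and visible(c) THEN bird(c)]. New: bird(c).
Round 3: r5 [IF bird(c) THEN approved(c)]; r6 [IF bird(c) and large(c) THEN cold(c)]. New: approved(c), cold(c).
cold(c) first appears in round 3.

3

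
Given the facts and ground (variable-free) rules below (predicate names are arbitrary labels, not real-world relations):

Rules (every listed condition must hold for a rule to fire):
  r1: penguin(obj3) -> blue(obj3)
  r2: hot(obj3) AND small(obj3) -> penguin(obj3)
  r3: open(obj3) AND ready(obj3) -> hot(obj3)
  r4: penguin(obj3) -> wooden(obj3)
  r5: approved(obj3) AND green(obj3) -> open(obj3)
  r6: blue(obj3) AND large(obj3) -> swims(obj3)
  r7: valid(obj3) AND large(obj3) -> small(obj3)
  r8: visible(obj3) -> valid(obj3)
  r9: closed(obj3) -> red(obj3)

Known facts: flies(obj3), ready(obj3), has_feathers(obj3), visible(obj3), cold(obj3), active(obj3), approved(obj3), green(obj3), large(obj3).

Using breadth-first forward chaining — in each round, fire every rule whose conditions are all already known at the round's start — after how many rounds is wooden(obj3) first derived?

Round 1: r5 [approved(obj3) AND green(obj3) -> open(obj3)]; r8 [visible(obj3) -> valid(obj3)]. New: open(obj3), valid(obj3).
Round 2: r3 [open(obj3) AND ready(obj3) -> hot(obj3)]; r7 [valid(obj3) AND large(obj3) -> small(obj3)]. New: hot(obj3), small(obj3).
Round 3: r2 [hot(obj3) AND small(obj3) -> penguin(obj3)]. New: penguin(obj3).
Round 4: r1 [penguin(obj3) -> blue(obj3)]; r4 [penguin(obj3) -> wooden(obj3)]. New: blue(obj3), wooden(obj3).
wooden(obj3) first appears in round 4.

4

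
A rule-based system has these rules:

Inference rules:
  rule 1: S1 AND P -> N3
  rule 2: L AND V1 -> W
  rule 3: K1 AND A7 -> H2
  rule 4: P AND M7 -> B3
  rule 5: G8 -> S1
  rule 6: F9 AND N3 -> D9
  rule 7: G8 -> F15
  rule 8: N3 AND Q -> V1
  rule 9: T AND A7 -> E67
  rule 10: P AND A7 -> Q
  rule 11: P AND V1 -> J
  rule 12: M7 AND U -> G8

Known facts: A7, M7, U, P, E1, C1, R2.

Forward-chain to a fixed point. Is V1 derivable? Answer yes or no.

yes

Round 1: rule 4 [P AND M7 -> B3]; rule 10 [P AND A7 -> Q]; rule 12 [M7 AND U -> G8]. Adds B3, Q, G8.
Round 2: rule 5 [G8 -> S1]; rule 7 [G8 -> F15]. Adds S1, F15.
Round 3: rule 1 [S1 AND P -> N3]. Adds N3.
Round 4: rule 8 [N3 AND Q -> V1]. Adds V1.
Round 5: rule 11 [P AND V1 -> J]. Adds J.
V1 appears in round 4, so it is derivable.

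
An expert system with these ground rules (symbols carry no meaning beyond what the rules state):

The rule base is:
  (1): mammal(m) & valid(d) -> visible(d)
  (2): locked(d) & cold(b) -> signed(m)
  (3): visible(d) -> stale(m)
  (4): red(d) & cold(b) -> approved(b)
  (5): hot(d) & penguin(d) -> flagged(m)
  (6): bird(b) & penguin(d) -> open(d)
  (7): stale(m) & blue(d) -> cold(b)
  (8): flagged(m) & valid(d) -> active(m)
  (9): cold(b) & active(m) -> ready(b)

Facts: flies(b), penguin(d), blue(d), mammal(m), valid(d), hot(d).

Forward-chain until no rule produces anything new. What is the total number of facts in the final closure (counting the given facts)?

Round 1: (1) [mammal(m) & valid(d) -> visible(d)]; (5) [hot(d) & penguin(d) -> flagged(m)]. Adds visible(d), flagged(m).
Round 2: (3) [visible(d) -> stale(m)]; (8) [flagged(m) & valid(d) -> active(m)]. Adds stale(m), active(m).
Round 3: (7) [stale(m) & blue(d) -> cold(b)]. Adds cold(b).
Round 4: (9) [cold(b) & active(m) -> ready(b)]. Adds ready(b).
Closure: {active(m), blue(d), cold(b), flagged(m), flies(b), hot(d), mammal(m), penguin(d), ready(b), stale(m), valid(d), visible(d)} — 12 facts.

12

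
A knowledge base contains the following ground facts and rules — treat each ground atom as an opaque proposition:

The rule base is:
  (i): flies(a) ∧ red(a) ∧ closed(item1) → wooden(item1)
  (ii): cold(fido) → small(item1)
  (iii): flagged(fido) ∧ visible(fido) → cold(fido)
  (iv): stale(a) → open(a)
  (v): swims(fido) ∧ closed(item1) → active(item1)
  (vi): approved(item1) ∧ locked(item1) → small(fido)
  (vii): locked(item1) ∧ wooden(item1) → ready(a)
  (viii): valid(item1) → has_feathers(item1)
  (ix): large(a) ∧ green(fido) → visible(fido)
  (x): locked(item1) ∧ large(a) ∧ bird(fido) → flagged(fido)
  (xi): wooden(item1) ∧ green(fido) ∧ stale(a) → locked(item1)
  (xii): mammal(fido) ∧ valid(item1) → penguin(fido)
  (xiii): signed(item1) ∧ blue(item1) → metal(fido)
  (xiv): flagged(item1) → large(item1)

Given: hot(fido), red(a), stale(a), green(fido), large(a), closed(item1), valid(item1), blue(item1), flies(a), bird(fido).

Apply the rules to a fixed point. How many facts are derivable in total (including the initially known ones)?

Round 1: (i) [flies(a) ∧ red(a) ∧ closed(item1) → wooden(item1)]; (iv) [stale(a) → open(a)]; (viii) [valid(item1) → has_feathers(item1)]; (ix) [large(a) ∧ green(fido) → visible(fido)]. New: wooden(item1), open(a), has_feathers(item1), visible(fido).
Round 2: (xi) [wooden(item1) ∧ green(fido) ∧ stale(a) → locked(item1)]. New: locked(item1).
Round 3: (vii) [locked(item1) ∧ wooden(item1) → ready(a)]; (x) [locked(item1) ∧ large(a) ∧ bird(fido) → flagged(fido)]. New: ready(a), flagged(fido).
Round 4: (iii) [flagged(fido) ∧ visible(fido) → cold(fido)]. New: cold(fido).
Round 5: (ii) [cold(fido) → small(item1)]. New: small(item1).
Closure: {bird(fido), blue(item1), closed(item1), cold(fido), flagged(fido), flies(a), green(fido), has_feathers(item1), hot(fido), large(a), locked(item1), open(a), ready(a), red(a), small(item1), stale(a), valid(item1), visible(fido), wooden(item1)} — 19 facts.

19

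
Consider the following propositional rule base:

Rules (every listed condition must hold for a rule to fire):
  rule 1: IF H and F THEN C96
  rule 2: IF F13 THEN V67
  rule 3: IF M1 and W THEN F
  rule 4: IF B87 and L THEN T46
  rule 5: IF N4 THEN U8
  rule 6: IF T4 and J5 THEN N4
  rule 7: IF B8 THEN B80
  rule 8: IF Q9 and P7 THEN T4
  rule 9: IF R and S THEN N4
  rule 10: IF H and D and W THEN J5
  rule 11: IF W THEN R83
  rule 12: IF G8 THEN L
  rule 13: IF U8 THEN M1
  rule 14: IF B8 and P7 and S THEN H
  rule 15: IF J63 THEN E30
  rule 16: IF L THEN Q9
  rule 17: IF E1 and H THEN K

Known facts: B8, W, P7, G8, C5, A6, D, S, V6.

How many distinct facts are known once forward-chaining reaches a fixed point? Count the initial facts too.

21

Round 1 — rule 7, rule 11, rule 12, rule 14, derive B80, R83, L, H.
Round 2 — rule 10, rule 16, derive J5, Q9.
Round 3 — rule 8, derive T4.
Round 4 — rule 6, derive N4.
Round 5 — rule 5, derive U8.
Round 6 — rule 13, derive M1.
Round 7 — rule 3, derive F.
Round 8 — rule 1, derive C96.
Closure: {A6, B8, B80, C5, C96, D, F, G8, H, J5, L, M1, N4, P7, Q9, R83, S, T4, U8, V6, W} — 21 facts.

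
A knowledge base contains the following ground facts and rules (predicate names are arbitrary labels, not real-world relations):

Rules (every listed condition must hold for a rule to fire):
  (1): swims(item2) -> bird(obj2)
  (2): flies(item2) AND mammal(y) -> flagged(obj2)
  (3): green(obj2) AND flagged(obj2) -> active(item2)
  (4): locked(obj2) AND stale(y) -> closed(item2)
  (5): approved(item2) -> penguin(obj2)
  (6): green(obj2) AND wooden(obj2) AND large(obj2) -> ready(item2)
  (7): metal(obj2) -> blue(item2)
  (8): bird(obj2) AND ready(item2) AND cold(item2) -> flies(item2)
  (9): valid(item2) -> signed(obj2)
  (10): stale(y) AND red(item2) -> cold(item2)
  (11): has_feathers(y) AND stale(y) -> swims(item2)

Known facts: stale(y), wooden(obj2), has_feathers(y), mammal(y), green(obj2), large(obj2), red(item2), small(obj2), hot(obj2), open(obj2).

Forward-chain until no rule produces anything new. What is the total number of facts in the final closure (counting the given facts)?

17

Round 1 — (6), (10), (11), derive ready(item2), cold(item2), swims(item2).
Round 2 — (1), derive bird(obj2).
Round 3 — (8), derive flies(item2).
Round 4 — (2), derive flagged(obj2).
Round 5 — (3), derive active(item2).
Closure: {active(item2), bird(obj2), cold(item2), flagged(obj2), flies(item2), green(obj2), has_feathers(y), hot(obj2), large(obj2), mammal(y), open(obj2), ready(item2), red(item2), small(obj2), stale(y), swims(item2), wooden(obj2)} — 17 facts.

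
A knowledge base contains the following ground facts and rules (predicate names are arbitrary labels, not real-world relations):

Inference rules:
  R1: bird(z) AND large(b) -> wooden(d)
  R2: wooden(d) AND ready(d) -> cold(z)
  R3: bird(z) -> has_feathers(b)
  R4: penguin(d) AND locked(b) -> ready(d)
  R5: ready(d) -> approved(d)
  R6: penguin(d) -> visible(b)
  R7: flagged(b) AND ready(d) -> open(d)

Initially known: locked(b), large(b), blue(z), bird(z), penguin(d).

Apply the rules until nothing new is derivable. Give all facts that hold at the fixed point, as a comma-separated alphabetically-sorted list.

Round 1: R1 [bird(z) AND large(b) -> wooden(d)]; R3 [bird(z) -> has_feathers(b)]; R4 [penguin(d) AND locked(b) -> ready(d)]; R6 [penguin(d) -> visible(b)]. Adds wooden(d), has_feathers(b), ready(d), visible(b).
Round 2: R2 [wooden(d) AND ready(d) -> cold(z)]; R5 [ready(d) -> approved(d)]. Adds cold(z), approved(d).

approved(d), bird(z), blue(z), cold(z), has_feathers(b), large(b), locked(b), penguin(d), ready(d), visible(b), wooden(d)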